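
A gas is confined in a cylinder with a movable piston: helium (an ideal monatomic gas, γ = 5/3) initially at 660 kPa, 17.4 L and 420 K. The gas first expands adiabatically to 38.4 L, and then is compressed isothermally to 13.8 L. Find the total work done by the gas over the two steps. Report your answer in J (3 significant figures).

Step 1 (adiabatic): W = (P₁V₁ − P₂V₂)/(γ−1) = (11484 − 6775)/0.667 = 7064 J.
After step 1: P = 176.4 kPa, V = 38.4 L, T = 247.8 K.
Step 2 (isothermal): W = P₁V₁ ln(V₂/V₁) = (6775) ln(13.8/38.4) = -6933 J.
W_total = 7064 − 6933 = 130.2 J.

W_total ≈ 130 J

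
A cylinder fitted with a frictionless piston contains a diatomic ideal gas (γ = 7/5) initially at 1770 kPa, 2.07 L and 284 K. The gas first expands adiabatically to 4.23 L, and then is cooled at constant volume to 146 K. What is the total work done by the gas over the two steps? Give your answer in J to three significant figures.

W_total ≈ 2280 J

Step 1 (adiabatic): W = (P₁V₁ − P₂V₂)/(γ−1) = (3664 − 2753)/0.4 = 2277 J.
Step 2 (isochoric): W = 0 (constant volume).
W_total = 2277 + 0 = 2277 J.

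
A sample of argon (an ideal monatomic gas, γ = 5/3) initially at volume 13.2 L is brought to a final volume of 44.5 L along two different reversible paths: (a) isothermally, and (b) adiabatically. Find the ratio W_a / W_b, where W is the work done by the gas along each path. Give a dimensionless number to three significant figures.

Path (a) isothermal: W = P₁V₁ ln(V₂/V₁) → W_a/(P₁V₁) = 1.215.
Path (b) adiabatic: W = P₁V₁(1 − (V₁/V₂)^(γ−1))/(γ−1) → W_b/(P₁V₁) = 0.8328.
W_a / W_b = 1.215 / 0.8328 = 1.459.

W_a / W_b ≈ 1.46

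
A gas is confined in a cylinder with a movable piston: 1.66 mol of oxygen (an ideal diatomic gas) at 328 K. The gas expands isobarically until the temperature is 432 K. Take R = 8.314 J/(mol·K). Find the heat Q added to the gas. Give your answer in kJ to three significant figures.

Q ≈ 5.02 kJ

Isobaric: W = nRΔT = (1.66)(8.314)(104) = 1435 J.
ΔU = nCᵥΔT with Cᵥ = 5R/2: ΔU = (1.66)(20.79)(104) = 3588 J.
Q = ΔU + W = 3588 + 1435 = 5024 J.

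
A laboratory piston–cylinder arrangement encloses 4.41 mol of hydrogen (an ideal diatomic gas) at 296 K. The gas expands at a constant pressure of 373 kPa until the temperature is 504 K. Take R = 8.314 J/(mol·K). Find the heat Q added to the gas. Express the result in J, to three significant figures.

Q ≈ 26700 J

Isobaric: W = nRΔT = (4.41)(8.314)(208) = 7626 J.
ΔU = nCᵥΔT with Cᵥ = 5R/2: ΔU = (4.41)(20.79)(208) = 19066 J.
Q = ΔU + W = 19066 + 7626 = 26692 J.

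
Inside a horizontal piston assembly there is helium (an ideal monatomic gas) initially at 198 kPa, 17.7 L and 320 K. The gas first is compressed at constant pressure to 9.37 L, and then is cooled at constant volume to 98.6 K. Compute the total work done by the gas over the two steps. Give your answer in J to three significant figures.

W_total ≈ -1650 J

Step 1 (isobaric): W = PΔV = (198 kPa)(9.37 − 17.7 L) = -1649 J.
Step 2 (isochoric): W = 0 (constant volume).
W_total = -1649 + 0 = -1649 J.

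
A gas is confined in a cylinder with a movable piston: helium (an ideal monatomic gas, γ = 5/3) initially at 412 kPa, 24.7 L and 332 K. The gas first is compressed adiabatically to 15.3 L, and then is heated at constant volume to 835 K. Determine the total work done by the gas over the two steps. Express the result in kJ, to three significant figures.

Step 1 (adiabatic): W = (P₁V₁ − P₂V₂)/(γ−1) = (10176 − 14004)/0.667 = -5742 J.
Step 2 (isochoric): W = 0 (constant volume).
W_total = -5742 + 0 = -5742 J.

W_total ≈ -5.74 kJ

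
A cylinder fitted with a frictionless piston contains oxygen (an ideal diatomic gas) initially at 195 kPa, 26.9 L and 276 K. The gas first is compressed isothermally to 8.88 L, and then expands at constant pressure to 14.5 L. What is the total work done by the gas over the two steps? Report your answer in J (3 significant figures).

W_total ≈ -2490 J

Step 1 (isothermal): W = P₁V₁ ln(V₂/V₁) = (5246) ln(8.88/26.9) = -5814 J.
After step 1: P = 590.7 kPa, V = 8.88 L, T = 276 K.
Step 2 (isobaric): W = PΔV = (590.7 kPa)(14.5 − 8.88 L) = 3320 J.
W_total = -5814 + 3320 = -2494 J.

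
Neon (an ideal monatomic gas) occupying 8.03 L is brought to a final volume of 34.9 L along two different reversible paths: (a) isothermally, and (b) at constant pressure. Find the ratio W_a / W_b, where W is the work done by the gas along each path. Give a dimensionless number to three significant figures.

Path (a) isothermal: W = P₁V₁ ln(V₂/V₁) → W_a/(P₁V₁) = 1.469.
Path (b) isobaric: W = P₁(V₂ − V₁) → W_b/(P₁V₁) = 3.346.
W_a / W_b = 1.469 / 3.346 = 0.4391.

W_a / W_b ≈ 0.439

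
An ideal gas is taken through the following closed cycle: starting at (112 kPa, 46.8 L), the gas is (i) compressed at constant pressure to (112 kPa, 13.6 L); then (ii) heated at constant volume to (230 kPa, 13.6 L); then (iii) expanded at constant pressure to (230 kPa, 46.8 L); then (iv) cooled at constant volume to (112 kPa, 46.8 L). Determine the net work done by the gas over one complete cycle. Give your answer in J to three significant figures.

W_net ≈ 3920 J

Constant-volume legs do no work.
W(i) = (112)(13.6 − 46.8) = -3718 J; W(iii) = (230)(46.8 − 13.6) = 7636 J.
W_net = -3718 + 7636 = 3918 J (the clockwise enclosed area).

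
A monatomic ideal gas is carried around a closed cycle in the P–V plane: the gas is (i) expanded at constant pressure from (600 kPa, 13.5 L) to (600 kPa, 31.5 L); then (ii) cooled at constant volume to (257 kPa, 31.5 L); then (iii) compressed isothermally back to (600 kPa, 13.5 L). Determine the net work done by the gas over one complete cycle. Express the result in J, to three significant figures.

Leg (i): W = PΔV = (600)(31.5 − 13.5) = 10800 J.
Leg (ii): W = 0.
Leg (iii): W = PᵢVᵢ ln(V_f/Vᵢ) = (8096) ln(13.5/31.5) = -6859 J.
W_net = 10800 − 6859 = 3941 J.

W_net ≈ 3940 J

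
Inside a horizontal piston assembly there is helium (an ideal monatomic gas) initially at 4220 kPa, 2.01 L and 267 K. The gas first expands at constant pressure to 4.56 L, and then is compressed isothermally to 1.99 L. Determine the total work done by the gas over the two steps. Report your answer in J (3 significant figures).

Step 1 (isobaric): W = PΔV = (4220 kPa)(4.56 − 2.01 L) = 10761 J.
After step 1: P = 4220 kPa, V = 4.56 L, T = 605.7 K.
Step 2 (isothermal): W = P₁V₁ ln(V₂/V₁) = (19243) ln(1.99/4.56) = -15956 J.
W_total = 10761 − 15956 = -5195 J.

W_total ≈ -5200 J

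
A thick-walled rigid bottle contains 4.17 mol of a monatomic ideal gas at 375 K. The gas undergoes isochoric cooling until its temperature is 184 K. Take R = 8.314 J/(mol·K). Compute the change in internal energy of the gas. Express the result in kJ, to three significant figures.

Constant volume ⇒ W = 0, so Q = ΔU = nCᵥΔT with Cᵥ = 3R/2 = 12.47 J/(mol·K).
ΔU = (4.17)(12.47)(184 − 375) = -9933 J.

ΔU ≈ -9.93 kJ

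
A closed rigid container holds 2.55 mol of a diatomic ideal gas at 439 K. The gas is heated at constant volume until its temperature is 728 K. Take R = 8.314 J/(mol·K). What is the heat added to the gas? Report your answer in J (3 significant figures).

Constant volume ⇒ W = 0, so Q = ΔU = nCᵥΔT with Cᵥ = 5R/2 = 20.79 J/(mol·K).
ΔU = (2.55)(20.79)(728 − 439) = 15318 J.

Q ≈ 15300 J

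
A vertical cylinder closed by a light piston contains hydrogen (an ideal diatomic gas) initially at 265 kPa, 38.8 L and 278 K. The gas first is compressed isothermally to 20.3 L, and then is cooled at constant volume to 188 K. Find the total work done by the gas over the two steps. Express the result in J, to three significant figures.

Step 1 (isothermal): W = P₁V₁ ln(V₂/V₁) = (10282) ln(20.3/38.8) = -6661 J.
Step 2 (isochoric): W = 0 (constant volume).
W_total = -6661 + 0 = -6661 J.

W_total ≈ -6660 J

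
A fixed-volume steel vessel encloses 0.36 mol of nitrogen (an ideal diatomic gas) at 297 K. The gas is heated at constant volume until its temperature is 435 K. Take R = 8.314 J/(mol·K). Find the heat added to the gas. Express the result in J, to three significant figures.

Constant volume ⇒ W = 0, so Q = ΔU = nCᵥΔT with Cᵥ = 5R/2 = 20.79 J/(mol·K).
ΔU = (0.36)(20.79)(435 − 297) = 1033 J.

Q ≈ 1030 J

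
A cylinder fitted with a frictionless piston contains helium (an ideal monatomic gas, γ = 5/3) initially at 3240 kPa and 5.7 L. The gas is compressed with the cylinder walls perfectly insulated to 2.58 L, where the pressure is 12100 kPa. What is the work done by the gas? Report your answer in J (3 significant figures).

Adiabatic: W = (P₁V₁ − P₂V₂)/(γ − 1) with γ = 5/3.
P₁V₁ = 18468 J, P₂V₂ = 31218 J.
W = (18468 − 31218) / 0.6667 = -19125 J.

W ≈ -19100 J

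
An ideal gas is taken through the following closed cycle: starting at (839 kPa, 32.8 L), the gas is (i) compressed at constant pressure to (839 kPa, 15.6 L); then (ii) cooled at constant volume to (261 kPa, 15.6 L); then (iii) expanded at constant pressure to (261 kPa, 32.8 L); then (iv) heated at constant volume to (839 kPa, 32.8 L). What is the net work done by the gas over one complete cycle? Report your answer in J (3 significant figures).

Constant-volume legs do no work.
W(i) = (839)(15.6 − 32.8) = -14431 J; W(iii) = (261)(32.8 − 15.6) = 4489 J.
W_net = -14431 + 4489 = -9942 J (the counter-clockwise enclosed area).

W_net ≈ -9940 J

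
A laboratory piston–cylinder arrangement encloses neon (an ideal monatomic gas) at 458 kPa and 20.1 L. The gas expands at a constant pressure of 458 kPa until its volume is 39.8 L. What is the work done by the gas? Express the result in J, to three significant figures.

W ≈ 9020 J

Isobaric: W = P ΔV.
W = (458 kPa)(39.8 − 20.1 L) = (458)(19.7) = 9023 J.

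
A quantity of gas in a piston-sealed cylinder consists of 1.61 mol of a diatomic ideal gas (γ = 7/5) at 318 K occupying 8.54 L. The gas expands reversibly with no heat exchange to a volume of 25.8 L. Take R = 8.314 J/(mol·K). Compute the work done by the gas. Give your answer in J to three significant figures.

Adiabatic: TV^(γ−1) = const with γ = 7/5.
T₂ = T₁ (V₁/V₂)^(γ−1) = 318 × (8.54/25.8)^0.4 = 318 × 0.6426 = 204.3 K.
W_by = nCᵥ(T₁ − T₂) = (1.61)(20.79)(318 − 204.3) = 3803 J.

W ≈ 3800 J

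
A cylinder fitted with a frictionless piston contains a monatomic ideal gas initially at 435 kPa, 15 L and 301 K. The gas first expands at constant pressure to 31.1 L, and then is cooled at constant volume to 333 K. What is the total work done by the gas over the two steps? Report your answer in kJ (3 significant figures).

Step 1 (isobaric): W = PΔV = (435 kPa)(31.1 − 15 L) = 7004 J.
Step 2 (isochoric): W = 0 (constant volume).
W_total = 7004 + 0 = 7004 J.

W_total ≈ 7.00 kJ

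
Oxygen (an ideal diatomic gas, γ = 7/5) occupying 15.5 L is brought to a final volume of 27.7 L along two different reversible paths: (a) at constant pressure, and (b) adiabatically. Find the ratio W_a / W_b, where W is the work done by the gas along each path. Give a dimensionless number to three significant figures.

W_a / W_b ≈ 1.52

Path (a) isobaric: W = P₁(V₂ − V₁) → W_a/(P₁V₁) = 0.7871.
Path (b) adiabatic: W = P₁V₁(1 − (V₁/V₂)^(γ−1))/(γ−1) → W_b/(P₁V₁) = 0.5181.
W_a / W_b = 0.7871 / 0.5181 = 1.519.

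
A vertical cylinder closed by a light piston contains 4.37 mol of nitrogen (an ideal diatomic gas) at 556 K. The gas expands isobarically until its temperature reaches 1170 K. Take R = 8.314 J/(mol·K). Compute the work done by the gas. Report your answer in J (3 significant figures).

W ≈ 22300 J

Isobaric: W = P ΔV = nR ΔT.
W = (4.37)(8.314)(1170 − 556) = 22308 J.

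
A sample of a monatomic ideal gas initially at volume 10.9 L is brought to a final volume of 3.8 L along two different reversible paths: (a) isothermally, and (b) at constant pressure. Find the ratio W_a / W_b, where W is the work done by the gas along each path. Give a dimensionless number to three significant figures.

W_a / W_b ≈ 1.62

Path (a) isothermal: W = P₁V₁ ln(V₂/V₁) → W_a/(P₁V₁) = -1.054.
Path (b) isobaric: W = P₁(V₂ − V₁) → W_b/(P₁V₁) = -0.6514.
W_a / W_b = -1.054 / -0.6514 = 1.618.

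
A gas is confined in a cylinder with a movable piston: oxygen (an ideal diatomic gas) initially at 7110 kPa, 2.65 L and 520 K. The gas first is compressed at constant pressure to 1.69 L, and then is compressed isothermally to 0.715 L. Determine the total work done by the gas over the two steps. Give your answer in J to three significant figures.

W_total ≈ -17200 J

Step 1 (isobaric): W = PΔV = (7110 kPa)(1.69 − 2.65 L) = -6826 J.
After step 1: P = 7110 kPa, V = 1.69 L, T = 331.6 K.
Step 2 (isothermal): W = P₁V₁ ln(V₂/V₁) = (12016) ln(0.715/1.69) = -10336 J.
W_total = -6826 − 10336 = -17162 J.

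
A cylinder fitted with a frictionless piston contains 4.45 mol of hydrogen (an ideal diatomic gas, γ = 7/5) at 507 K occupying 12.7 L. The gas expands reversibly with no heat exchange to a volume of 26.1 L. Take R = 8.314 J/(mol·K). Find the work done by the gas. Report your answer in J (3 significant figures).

W ≈ 11700 J

Adiabatic: TV^(γ−1) = const with γ = 7/5.
T₂ = T₁ (V₁/V₂)^(γ−1) = 507 × (12.7/26.1)^0.4 = 507 × 0.7497 = 380.1 K.
W_by = nCᵥ(T₁ − T₂) = (4.45)(20.79)(507 − 380.1) = 11739 J.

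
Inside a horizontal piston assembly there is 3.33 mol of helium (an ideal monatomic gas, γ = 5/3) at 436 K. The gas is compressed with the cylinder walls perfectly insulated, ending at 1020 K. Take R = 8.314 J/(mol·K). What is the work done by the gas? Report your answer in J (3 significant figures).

W ≈ -24300 J

Adiabatic ⇒ Q = 0, so W_by = −ΔU = nCᵥ(T₁ − T₂).
Cᵥ = 3R/2 = 12.47 J/(mol·K).
W = (3.33)(12.47)(436 − 1020) = -24253 J.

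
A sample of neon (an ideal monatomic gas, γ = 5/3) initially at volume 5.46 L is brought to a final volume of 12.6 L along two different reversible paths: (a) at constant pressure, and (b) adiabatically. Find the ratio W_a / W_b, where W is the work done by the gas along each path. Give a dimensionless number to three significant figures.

Path (a) isobaric: W = P₁(V₂ − V₁) → W_a/(P₁V₁) = 1.308.
Path (b) adiabatic: W = P₁V₁(1 − (V₁/V₂)^(γ−1))/(γ−1) → W_b/(P₁V₁) = 0.641.
W_a / W_b = 1.308 / 0.641 = 2.04.

W_a / W_b ≈ 2.04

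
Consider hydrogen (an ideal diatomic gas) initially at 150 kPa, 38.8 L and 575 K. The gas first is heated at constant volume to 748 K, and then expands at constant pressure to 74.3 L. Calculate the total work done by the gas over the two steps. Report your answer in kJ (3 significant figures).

W_total ≈ 6.93 kJ

Step 1 (isochoric): W = 0 (constant volume).
After step 1: P = 195.1 kPa (V unchanged).
Step 2 (isobaric): W = PΔV = (195.1 kPa)(74.3 − 38.8 L) = 6927 J.
W_total = 0 + 6927 = 6927 J.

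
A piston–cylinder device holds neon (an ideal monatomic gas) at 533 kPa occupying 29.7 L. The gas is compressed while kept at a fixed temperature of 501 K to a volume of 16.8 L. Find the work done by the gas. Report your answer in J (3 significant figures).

W ≈ -9020 J

Isothermal: W = nRT ln(V₂/V₁) = P₁V₁ ln(V₂/V₁).
P₁V₁ = (533 kPa)(29.7 L) = 15830 J.
W = 15830 × ln(16.8/29.7) = 15830 × -0.5698
W_by_gas = -9019 J.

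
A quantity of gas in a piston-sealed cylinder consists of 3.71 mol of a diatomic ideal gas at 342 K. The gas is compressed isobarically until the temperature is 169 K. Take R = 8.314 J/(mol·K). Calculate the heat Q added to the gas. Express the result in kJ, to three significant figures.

Isobaric: W = nRΔT = (3.71)(8.314)(-173) = -5336 J.
ΔU = nCᵥΔT with Cᵥ = 5R/2: ΔU = (3.71)(20.79)(-173) = -13340 J.
Q = ΔU + W = -13340 − 5336 = -18677 J.

Q ≈ -18.7 kJ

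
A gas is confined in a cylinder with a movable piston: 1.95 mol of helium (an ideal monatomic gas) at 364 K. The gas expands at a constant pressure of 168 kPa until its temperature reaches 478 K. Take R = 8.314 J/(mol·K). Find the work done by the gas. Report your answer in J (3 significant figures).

Isobaric: W = P ΔV = nR ΔT.
W = (1.95)(8.314)(478 − 364) = 1848 J.

W ≈ 1850 J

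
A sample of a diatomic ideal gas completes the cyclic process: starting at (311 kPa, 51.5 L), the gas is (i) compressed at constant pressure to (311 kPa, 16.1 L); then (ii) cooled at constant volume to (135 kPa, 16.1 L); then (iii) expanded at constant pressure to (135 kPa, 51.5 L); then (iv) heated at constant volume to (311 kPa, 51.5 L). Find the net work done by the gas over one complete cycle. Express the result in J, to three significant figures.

Constant-volume legs do no work.
W(i) = (311)(16.1 − 51.5) = -11009 J; W(iii) = (135)(51.5 − 16.1) = 4779 J.
W_net = -11009 + 4779 = -6230 J (the counter-clockwise enclosed area).

W_net ≈ -6230 J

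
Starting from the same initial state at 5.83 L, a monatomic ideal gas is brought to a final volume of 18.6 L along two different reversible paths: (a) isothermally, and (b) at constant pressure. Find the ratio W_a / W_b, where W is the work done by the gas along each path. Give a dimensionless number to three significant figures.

W_a / W_b ≈ 0.530

Path (a) isothermal: W = P₁V₁ ln(V₂/V₁) → W_a/(P₁V₁) = 1.16.
Path (b) isobaric: W = P₁(V₂ − V₁) → W_b/(P₁V₁) = 2.19.
W_a / W_b = 1.16 / 2.19 = 0.5297.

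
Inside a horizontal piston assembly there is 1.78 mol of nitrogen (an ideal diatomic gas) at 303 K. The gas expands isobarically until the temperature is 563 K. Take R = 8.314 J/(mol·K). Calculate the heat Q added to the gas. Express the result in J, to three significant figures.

Q ≈ 13500 J

Isobaric: W = nRΔT = (1.78)(8.314)(260) = 3848 J.
ΔU = nCᵥΔT with Cᵥ = 5R/2: ΔU = (1.78)(20.79)(260) = 9619 J.
Q = ΔU + W = 9619 + 3848 = 13467 J.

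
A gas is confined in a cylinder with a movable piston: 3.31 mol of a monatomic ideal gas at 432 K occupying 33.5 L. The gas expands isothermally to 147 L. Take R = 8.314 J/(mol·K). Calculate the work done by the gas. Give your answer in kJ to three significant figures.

W ≈ 17.6 kJ

Isothermal: W = nRT ln(V₂/V₁).
W = (3.31)(8.314)(432) × ln(147/33.5)
  = 11888 × 1.479
W_by_gas = 17582 J.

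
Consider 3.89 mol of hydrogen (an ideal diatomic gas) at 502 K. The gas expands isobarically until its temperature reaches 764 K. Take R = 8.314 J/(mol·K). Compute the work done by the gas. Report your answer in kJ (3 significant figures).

W ≈ 8.47 kJ

Isobaric: W = P ΔV = nR ΔT.
W = (3.89)(8.314)(764 − 502) = 8473 J.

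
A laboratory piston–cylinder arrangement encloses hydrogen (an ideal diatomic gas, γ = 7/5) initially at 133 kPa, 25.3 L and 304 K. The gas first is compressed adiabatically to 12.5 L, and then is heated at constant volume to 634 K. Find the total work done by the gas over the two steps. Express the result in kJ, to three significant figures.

Step 1 (adiabatic): W = (P₁V₁ − P₂V₂)/(γ−1) = (3365 − 4461)/0.4 = -2741 J.
Step 2 (isochoric): W = 0 (constant volume).
W_total = -2741 + 0 = -2741 J.

W_total ≈ -2.74 kJ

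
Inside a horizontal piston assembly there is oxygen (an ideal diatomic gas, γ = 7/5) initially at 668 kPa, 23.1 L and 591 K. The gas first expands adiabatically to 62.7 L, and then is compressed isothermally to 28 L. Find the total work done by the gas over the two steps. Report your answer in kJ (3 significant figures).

W_total ≈ 4.36 kJ

Step 1 (adiabatic): W = (P₁V₁ − P₂V₂)/(γ−1) = (15431 − 10350)/0.4 = 12703 J.
After step 1: P = 165.1 kPa, V = 62.7 L, T = 396.4 K.
Step 2 (isothermal): W = P₁V₁ ln(V₂/V₁) = (10350) ln(28/62.7) = -8343 J.
W_total = 12703 − 8343 = 4359 J.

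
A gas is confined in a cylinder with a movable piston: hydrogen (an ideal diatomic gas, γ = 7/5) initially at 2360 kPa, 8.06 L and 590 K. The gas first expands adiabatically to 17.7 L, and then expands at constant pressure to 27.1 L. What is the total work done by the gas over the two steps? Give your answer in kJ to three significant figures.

W_total ≈ 20.2 kJ

Step 1 (adiabatic): W = (P₁V₁ − P₂V₂)/(γ−1) = (19022 − 13886)/0.4 = 12838 J.
After step 1: P = 784.5 kPa, V = 17.7 L, T = 430.7 K.
Step 2 (isobaric): W = PΔV = (784.5 kPa)(27.1 − 17.7 L) = 7375 J.
W_total = 12838 + 7375 = 20213 J.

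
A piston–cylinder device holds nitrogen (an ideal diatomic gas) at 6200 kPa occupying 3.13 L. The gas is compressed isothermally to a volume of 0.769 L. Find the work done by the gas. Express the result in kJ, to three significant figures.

W ≈ -27.2 kJ

Isothermal: W = nRT ln(V₂/V₁) = P₁V₁ ln(V₂/V₁).
P₁V₁ = (6200 kPa)(3.13 L) = 19406 J.
W = 19406 × ln(0.769/3.13) = 19406 × -1.404
W_by_gas = -27240 J.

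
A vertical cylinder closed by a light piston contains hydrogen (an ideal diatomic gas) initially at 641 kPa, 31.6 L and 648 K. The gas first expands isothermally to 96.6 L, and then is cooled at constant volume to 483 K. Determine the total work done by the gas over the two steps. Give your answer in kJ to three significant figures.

W_total ≈ 22.6 kJ

Step 1 (isothermal): W = P₁V₁ ln(V₂/V₁) = (20256) ln(96.6/31.6) = 22634 J.
Step 2 (isochoric): W = 0 (constant volume).
W_total = 22634 + 0 = 22634 J.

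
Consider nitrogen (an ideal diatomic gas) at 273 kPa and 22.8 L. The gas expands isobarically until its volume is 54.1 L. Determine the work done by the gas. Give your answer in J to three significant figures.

Isobaric: W = P ΔV.
W = (273 kPa)(54.1 − 22.8 L) = (273)(31.3) = 8545 J.

W ≈ 8540 J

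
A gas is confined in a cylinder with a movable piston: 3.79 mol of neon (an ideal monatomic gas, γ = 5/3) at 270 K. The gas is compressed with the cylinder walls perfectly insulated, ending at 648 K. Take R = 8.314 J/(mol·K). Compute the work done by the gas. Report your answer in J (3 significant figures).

Adiabatic ⇒ Q = 0, so W_by = −ΔU = nCᵥ(T₁ − T₂).
Cᵥ = 3R/2 = 12.47 J/(mol·K).
W = (3.79)(12.47)(270 − 648) = -17866 J.

W ≈ -17900 J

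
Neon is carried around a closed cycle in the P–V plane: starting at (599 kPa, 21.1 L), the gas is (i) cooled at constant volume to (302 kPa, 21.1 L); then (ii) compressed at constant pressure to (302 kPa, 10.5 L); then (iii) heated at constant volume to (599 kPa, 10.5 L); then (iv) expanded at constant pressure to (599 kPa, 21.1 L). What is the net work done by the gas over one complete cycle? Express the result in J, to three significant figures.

Constant-volume legs do no work.
W(ii) = (302)(10.5 − 21.1) = -3201 J; W(iv) = (599)(21.1 − 10.5) = 6349 J.
W_net = -3201 + 6349 = 3148 J (the clockwise enclosed area).

W_net ≈ 3150 J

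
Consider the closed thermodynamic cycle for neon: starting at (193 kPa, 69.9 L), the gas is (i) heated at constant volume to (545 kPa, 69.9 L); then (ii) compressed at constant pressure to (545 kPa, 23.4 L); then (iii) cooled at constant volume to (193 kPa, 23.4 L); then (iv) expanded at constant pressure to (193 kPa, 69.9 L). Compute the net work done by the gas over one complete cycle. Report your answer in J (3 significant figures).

W_net ≈ -16400 J

Constant-volume legs do no work.
W(ii) = (545)(23.4 − 69.9) = -25343 J; W(iv) = (193)(69.9 − 23.4) = 8975 J.
W_net = -25343 + 8975 = -16368 J (the counter-clockwise enclosed area).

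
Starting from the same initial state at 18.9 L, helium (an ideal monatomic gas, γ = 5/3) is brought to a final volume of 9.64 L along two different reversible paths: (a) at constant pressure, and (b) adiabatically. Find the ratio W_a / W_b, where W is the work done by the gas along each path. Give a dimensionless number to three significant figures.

Path (a) isobaric: W = P₁(V₂ − V₁) → W_a/(P₁V₁) = -0.4899.
Path (b) adiabatic: W = P₁V₁(1 − (V₁/V₂)^(γ−1))/(γ−1) → W_b/(P₁V₁) = -0.8497.
W_a / W_b = -0.4899 / -0.8497 = 0.5766.

W_a / W_b ≈ 0.577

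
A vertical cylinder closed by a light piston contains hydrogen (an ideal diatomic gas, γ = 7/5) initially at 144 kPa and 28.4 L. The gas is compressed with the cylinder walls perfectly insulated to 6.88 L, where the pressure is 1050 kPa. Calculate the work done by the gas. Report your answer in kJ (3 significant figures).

W ≈ -7.84 kJ

Adiabatic: W = (P₁V₁ − P₂V₂)/(γ − 1) with γ = 7/5.
P₁V₁ = 4090 J, P₂V₂ = 7224 J.
W = (4090 − 7224) / 0.4 = -7836 J.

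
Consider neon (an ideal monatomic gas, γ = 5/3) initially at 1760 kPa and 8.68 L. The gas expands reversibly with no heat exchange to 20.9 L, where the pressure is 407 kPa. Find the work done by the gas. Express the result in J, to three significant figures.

Adiabatic: W = (P₁V₁ − P₂V₂)/(γ − 1) with γ = 5/3.
P₁V₁ = 15277 J, P₂V₂ = 8506 J.
W = (15277 − 8506) / 0.6667 = 10156 J.

W ≈ 10200 J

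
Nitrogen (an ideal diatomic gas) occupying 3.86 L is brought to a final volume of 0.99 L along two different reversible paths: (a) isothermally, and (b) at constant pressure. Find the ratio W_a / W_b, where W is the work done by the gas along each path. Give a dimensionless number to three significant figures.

Path (a) isothermal: W = P₁V₁ ln(V₂/V₁) → W_a/(P₁V₁) = -1.361.
Path (b) isobaric: W = P₁(V₂ − V₁) → W_b/(P₁V₁) = -0.7435.
W_a / W_b = -1.361 / -0.7435 = 1.83.

W_a / W_b ≈ 1.83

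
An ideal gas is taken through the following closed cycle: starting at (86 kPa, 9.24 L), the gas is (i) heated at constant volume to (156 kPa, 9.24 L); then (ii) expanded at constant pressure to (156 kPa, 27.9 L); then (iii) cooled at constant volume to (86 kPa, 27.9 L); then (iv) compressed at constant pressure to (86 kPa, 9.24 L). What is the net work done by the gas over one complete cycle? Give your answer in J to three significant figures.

Constant-volume legs do no work.
W(ii) = (156)(27.9 − 9.24) = 2911 J; W(iv) = (86)(9.24 − 27.9) = -1605 J.
W_net = 2911 − 1605 = 1306 J (the clockwise enclosed area).

W_net ≈ 1310 J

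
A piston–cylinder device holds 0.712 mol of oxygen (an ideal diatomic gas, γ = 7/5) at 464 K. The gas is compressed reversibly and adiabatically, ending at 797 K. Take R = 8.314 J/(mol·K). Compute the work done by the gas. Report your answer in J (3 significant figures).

Adiabatic ⇒ Q = 0, so W_by = −ΔU = nCᵥ(T₁ − T₂).
Cᵥ = 5R/2 = 20.79 J/(mol·K).
W = (0.712)(20.79)(464 − 797) = -4928 J.

W ≈ -4930 J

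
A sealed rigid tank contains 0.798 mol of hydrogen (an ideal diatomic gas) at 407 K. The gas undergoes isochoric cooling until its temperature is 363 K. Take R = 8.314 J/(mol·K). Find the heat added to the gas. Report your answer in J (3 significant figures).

Q ≈ -730 J

Constant volume ⇒ W = 0, so Q = ΔU = nCᵥΔT with Cᵥ = 5R/2 = 20.79 J/(mol·K).
ΔU = (0.798)(20.79)(363 − 407) = -729.8 J.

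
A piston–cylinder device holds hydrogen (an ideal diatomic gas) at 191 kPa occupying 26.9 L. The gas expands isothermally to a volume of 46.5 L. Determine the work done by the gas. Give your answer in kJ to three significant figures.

W ≈ 2.81 kJ

Isothermal: W = nRT ln(V₂/V₁) = P₁V₁ ln(V₂/V₁).
P₁V₁ = (191 kPa)(26.9 L) = 5138 J.
W = 5138 × ln(46.5/26.9) = 5138 × 0.5473
W_by_gas = 2812 J.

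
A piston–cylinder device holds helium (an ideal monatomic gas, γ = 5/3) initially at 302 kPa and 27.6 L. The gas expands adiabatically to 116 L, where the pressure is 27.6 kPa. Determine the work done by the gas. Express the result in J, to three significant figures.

Adiabatic: W = (P₁V₁ − P₂V₂)/(γ − 1) with γ = 5/3.
P₁V₁ = 8335 J, P₂V₂ = 3202 J.
W = (8335 − 3202) / 0.6667 = 7700 J.

W ≈ 7700 J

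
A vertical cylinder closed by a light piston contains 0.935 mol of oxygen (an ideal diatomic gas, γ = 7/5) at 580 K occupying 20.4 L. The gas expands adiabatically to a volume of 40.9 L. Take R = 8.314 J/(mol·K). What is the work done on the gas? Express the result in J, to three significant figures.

W ≈ -2740 J

Adiabatic: TV^(γ−1) = const with γ = 7/5.
T₂ = T₁ (V₁/V₂)^(γ−1) = 580 × (20.4/40.9)^0.4 = 580 × 0.7571 = 439.1 K.
W_by = nCᵥ(T₁ − T₂) = (0.935)(20.79)(580 − 439.1) = 2738 J.
Work on gas = −W_by = -2738 J.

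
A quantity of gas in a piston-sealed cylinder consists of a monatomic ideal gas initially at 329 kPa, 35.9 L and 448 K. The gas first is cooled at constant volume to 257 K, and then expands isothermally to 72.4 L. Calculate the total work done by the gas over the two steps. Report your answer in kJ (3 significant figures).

Step 1 (isochoric): W = 0 (constant volume).
After step 1: P = 188.7 kPa (V unchanged).
Step 2 (isothermal): W = P₁V₁ ln(V₂/V₁) = (6776) ln(72.4/35.9) = 4753 J.
W_total = 0 + 4753 = 4753 J.

W_total ≈ 4.75 kJ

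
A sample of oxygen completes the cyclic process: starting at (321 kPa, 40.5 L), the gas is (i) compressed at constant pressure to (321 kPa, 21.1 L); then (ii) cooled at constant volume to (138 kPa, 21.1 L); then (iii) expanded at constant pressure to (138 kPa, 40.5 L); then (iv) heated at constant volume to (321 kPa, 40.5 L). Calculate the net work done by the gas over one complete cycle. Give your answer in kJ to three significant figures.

Constant-volume legs do no work.
W(i) = (321)(21.1 − 40.5) = -6227 J; W(iii) = (138)(40.5 − 21.1) = 2677 J.
W_net = -6227 + 2677 = -3550 J (the counter-clockwise enclosed area).

W_net ≈ -3.55 kJ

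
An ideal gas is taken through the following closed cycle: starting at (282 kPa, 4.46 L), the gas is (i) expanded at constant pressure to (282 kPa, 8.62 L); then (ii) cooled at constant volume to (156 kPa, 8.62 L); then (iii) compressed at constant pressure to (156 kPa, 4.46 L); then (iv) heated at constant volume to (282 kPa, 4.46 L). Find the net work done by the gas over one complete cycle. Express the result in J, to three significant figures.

W_net ≈ 524 J

Constant-volume legs do no work.
W(i) = (282)(8.62 − 4.46) = 1173 J; W(iii) = (156)(4.46 − 8.62) = -649 J.
W_net = 1173 − 649 = 524.2 J (the clockwise enclosed area).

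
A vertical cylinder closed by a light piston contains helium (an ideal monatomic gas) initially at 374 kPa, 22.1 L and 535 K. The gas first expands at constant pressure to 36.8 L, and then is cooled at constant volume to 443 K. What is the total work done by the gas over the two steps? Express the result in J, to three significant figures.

Step 1 (isobaric): W = PΔV = (374 kPa)(36.8 − 22.1 L) = 5498 J.
Step 2 (isochoric): W = 0 (constant volume).
W_total = 5498 + 0 = 5498 J.

W_total ≈ 5500 J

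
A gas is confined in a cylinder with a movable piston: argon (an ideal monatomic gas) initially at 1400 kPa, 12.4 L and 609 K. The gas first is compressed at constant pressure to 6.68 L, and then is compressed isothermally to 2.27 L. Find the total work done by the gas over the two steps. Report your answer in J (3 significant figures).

Step 1 (isobaric): W = PΔV = (1400 kPa)(6.68 − 12.4 L) = -8008 J.
After step 1: P = 1400 kPa, V = 6.68 L, T = 328.1 K.
Step 2 (isothermal): W = P₁V₁ ln(V₂/V₁) = (9352) ln(2.27/6.68) = -10094 J.
W_total = -8008 − 10094 = -18102 J.

W_total ≈ -18100 J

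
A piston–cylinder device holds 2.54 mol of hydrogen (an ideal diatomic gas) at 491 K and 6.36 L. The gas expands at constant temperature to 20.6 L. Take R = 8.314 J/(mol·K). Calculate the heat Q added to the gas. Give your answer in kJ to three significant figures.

Q ≈ 12.2 kJ

Isothermal ⇒ ΔU = 0, so Q = W = nRT ln(V₂/V₁).
Q = (2.54)(8.314)(491) ln(20.6/6.36) = 10369 × 1.175 = 12186 J.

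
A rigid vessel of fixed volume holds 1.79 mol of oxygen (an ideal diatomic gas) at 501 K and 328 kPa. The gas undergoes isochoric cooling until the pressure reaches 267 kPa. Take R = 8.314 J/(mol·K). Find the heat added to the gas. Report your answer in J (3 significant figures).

Constant volume ⇒ W = 0, so Q = ΔU = nCᵥΔT with Cᵥ = 5R/2 = 20.79 J/(mol·K).
At constant V, T₂/T₁ = P₂/P₁ ⇒ ΔT = T₁(P₂/P₁ − 1) = 501·(267/328 − 1) = -93.17 K.
ΔU = (1.79)(20.79)(-93.17) = -3467 J.

Q ≈ -3470 J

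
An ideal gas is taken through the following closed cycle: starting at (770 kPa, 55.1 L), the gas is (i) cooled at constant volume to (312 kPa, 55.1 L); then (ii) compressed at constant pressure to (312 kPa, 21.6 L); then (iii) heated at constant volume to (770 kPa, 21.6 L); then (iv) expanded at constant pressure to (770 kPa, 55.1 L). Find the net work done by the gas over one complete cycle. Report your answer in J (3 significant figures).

Constant-volume legs do no work.
W(ii) = (312)(21.6 − 55.1) = -10452 J; W(iv) = (770)(55.1 − 21.6) = 25795 J.
W_net = -10452 + 25795 = 15343 J (the clockwise enclosed area).

W_net ≈ 15300 J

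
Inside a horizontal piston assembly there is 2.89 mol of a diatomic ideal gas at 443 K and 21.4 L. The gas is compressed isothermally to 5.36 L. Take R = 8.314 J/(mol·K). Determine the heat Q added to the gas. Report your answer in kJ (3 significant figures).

Q ≈ -14.7 kJ

Isothermal ⇒ ΔU = 0, so Q = W = nRT ln(V₂/V₁).
Q = (2.89)(8.314)(443) ln(5.36/21.4) = 10644 × -1.384 = -14736 J.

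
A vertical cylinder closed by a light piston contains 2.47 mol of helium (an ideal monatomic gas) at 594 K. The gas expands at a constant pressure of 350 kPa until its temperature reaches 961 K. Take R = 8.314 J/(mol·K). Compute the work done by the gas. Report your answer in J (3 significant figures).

W ≈ 7540 J

Isobaric: W = P ΔV = nR ΔT.
W = (2.47)(8.314)(961 − 594) = 7537 J.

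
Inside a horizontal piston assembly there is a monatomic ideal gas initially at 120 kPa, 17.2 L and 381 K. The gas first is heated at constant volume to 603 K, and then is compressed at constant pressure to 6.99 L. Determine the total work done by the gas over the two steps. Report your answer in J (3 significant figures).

W_total ≈ -1940 J

Step 1 (isochoric): W = 0 (constant volume).
After step 1: P = 189.9 kPa (V unchanged).
Step 2 (isobaric): W = PΔV = (189.9 kPa)(6.99 − 17.2 L) = -1939 J.
W_total = 0 − 1939 = -1939 J.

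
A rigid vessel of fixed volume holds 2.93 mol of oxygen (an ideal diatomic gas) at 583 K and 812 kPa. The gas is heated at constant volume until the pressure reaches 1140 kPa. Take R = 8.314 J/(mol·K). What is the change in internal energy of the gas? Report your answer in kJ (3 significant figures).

ΔU ≈ 14.3 kJ

Constant volume ⇒ W = 0, so Q = ΔU = nCᵥΔT with Cᵥ = 5R/2 = 20.79 J/(mol·K).
At constant V, T₂/T₁ = P₂/P₁ ⇒ ΔT = T₁(P₂/P₁ − 1) = 583·(1140/812 − 1) = 235.5 K.
ΔU = (2.93)(20.79)(235.5) = 14342 J.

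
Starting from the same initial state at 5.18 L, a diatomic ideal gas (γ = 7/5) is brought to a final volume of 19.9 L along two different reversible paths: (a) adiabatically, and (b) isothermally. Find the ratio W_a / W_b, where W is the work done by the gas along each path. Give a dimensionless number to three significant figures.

W_a / W_b ≈ 0.773

Path (a) adiabatic: W = P₁V₁(1 − (V₁/V₂)^(γ−1))/(γ−1) → W_a/(P₁V₁) = 1.041.
Path (b) isothermal: W = P₁V₁ ln(V₂/V₁) → W_b/(P₁V₁) = 1.346.
W_a / W_b = 1.041 / 1.346 = 0.7733.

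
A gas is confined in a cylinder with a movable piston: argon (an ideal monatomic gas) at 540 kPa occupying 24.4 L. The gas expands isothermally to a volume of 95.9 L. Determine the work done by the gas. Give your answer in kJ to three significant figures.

W ≈ 18.0 kJ

Isothermal: W = nRT ln(V₂/V₁) = P₁V₁ ln(V₂/V₁).
P₁V₁ = (540 kPa)(24.4 L) = 13176 J.
W = 13176 × ln(95.9/24.4) = 13176 × 1.369
W_by_gas = 18034 J.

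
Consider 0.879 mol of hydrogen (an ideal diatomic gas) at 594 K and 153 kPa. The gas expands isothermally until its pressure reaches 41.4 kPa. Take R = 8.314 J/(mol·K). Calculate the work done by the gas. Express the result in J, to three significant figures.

W ≈ 5670 J

Isothermal process: W = nRT ln(V₂/V₁) = nRT ln(P₁/P₂).
W = (0.879)(8.314)(594) × ln(153/41.4)
  = 4341 × ln(3.696) = 4341 × 1.307
W_by_gas = 5674 J.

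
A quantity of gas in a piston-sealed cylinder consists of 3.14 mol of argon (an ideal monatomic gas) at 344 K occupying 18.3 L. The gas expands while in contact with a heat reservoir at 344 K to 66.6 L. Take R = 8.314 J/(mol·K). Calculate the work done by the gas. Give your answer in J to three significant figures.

W ≈ 11600 J

Isothermal: W = nRT ln(V₂/V₁).
W = (3.14)(8.314)(344) × ln(66.6/18.3)
  = 8980 × 1.292
W_by_gas = 11601 J.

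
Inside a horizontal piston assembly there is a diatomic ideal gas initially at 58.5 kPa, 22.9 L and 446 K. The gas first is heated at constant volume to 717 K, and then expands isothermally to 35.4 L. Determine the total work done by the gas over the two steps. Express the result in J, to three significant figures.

W_total ≈ 938 J

Step 1 (isochoric): W = 0 (constant volume).
After step 1: P = 94.05 kPa (V unchanged).
Step 2 (isothermal): W = P₁V₁ ln(V₂/V₁) = (2154) ln(35.4/22.9) = 938.1 J.
W_total = 0 + 938.1 = 938.1 J.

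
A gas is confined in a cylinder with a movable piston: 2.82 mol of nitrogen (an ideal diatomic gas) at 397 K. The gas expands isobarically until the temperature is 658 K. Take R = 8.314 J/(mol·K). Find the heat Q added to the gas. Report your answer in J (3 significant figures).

Isobaric: W = nRΔT = (2.82)(8.314)(261) = 6119 J.
ΔU = nCᵥΔT with Cᵥ = 5R/2: ΔU = (2.82)(20.79)(261) = 15298 J.
Q = ΔU + W = 15298 + 6119 = 21417 J.

Q ≈ 21400 J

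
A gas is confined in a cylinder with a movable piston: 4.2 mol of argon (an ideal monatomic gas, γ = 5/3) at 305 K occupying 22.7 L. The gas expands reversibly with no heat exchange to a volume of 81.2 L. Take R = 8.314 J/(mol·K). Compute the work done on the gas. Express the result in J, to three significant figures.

Adiabatic: TV^(γ−1) = const with γ = 5/3.
T₂ = T₁ (V₁/V₂)^(γ−1) = 305 × (22.7/81.2)^0.667 = 305 × 0.4275 = 130.4 K.
W_by = nCᵥ(T₁ − T₂) = (4.2)(12.47)(305 − 130.4) = 9145 J.
Work on gas = −W_by = -9145 J.

W ≈ -9150 J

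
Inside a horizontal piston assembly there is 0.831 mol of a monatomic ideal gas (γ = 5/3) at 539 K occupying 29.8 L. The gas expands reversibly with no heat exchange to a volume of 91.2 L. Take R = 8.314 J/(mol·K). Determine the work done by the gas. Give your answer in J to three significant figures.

W ≈ 2940 J

Adiabatic: TV^(γ−1) = const with γ = 5/3.
T₂ = T₁ (V₁/V₂)^(γ−1) = 539 × (29.8/91.2)^0.667 = 539 × 0.4744 = 255.7 K.
W_by = nCᵥ(T₁ − T₂) = (0.831)(12.47)(539 − 255.7) = 2936 J.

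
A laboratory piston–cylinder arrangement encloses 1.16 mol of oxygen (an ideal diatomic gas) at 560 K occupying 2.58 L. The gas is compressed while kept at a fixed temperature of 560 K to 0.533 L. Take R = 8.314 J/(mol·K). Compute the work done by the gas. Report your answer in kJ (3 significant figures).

W ≈ -8.52 kJ

Isothermal: W = nRT ln(V₂/V₁).
W = (1.16)(8.314)(560) × ln(0.533/2.58)
  = 5401 × -1.577
W_by_gas = -8517 J.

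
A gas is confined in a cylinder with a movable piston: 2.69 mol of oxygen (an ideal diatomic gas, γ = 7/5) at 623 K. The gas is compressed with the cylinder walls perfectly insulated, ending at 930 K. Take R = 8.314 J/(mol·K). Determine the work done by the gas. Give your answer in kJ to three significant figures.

W ≈ -17.2 kJ

Adiabatic ⇒ Q = 0, so W_by = −ΔU = nCᵥ(T₁ − T₂).
Cᵥ = 5R/2 = 20.79 J/(mol·K).
W = (2.69)(20.79)(623 − 930) = -17165 J.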